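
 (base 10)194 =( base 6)522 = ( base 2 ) 11000010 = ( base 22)8i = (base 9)235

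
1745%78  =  29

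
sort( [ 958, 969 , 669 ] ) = [669,958, 969 ] 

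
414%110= 84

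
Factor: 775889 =775889^1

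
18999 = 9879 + 9120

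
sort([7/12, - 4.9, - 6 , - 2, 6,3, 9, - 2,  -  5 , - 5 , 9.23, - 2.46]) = [- 6,- 5, - 5, - 4.9, - 2.46, - 2, - 2, 7/12, 3,  6, 9 , 9.23]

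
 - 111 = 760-871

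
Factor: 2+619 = 3^3*23^1 = 621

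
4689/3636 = 521/404 = 1.29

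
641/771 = 641/771 = 0.83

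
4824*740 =3569760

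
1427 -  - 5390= 6817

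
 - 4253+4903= 650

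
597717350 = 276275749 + 321441601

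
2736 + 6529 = 9265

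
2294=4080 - 1786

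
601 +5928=6529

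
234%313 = 234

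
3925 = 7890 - 3965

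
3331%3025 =306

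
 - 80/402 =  - 40/201 = - 0.20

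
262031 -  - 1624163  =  1886194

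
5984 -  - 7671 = 13655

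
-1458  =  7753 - 9211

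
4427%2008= 411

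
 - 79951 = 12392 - 92343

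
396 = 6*66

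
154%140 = 14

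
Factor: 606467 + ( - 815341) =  - 208874 = - 2^1*181^1 *577^1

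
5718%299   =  37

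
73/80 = 73/80 = 0.91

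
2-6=  -  4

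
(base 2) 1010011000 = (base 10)664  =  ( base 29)MQ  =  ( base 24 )13g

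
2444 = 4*611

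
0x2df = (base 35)L0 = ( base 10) 735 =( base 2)1011011111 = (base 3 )1000020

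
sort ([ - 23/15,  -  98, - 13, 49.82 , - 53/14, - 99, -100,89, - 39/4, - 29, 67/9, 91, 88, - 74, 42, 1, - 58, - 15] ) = [ - 100, - 99, - 98, - 74, - 58,  -  29 , - 15, - 13, - 39/4, - 53/14, - 23/15,1, 67/9, 42 , 49.82, 88,89, 91]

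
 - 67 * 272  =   -18224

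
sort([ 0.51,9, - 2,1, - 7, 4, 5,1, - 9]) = [ - 9  , - 7, - 2, 0.51,1, 1,4 , 5 , 9]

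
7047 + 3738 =10785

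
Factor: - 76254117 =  - 3^1*25418039^1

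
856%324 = 208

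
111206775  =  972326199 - 861119424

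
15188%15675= 15188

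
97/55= 1 + 42/55=   1.76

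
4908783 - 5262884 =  - 354101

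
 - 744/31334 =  - 372/15667 = -0.02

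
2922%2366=556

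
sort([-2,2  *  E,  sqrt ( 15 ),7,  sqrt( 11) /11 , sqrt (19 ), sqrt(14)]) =[ - 2, sqrt (11 )/11,sqrt(14), sqrt( 15), sqrt( 19 ),2*E, 7] 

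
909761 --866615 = 1776376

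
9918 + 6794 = 16712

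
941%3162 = 941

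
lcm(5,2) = 10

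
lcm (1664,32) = 1664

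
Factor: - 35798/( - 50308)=2^( -1 )*7^1*2557^1*12577^( - 1) = 17899/25154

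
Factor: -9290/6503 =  - 10/7 = - 2^1*5^1*7^(- 1 ) 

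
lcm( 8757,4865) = 43785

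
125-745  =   - 620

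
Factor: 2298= 2^1*3^1 * 383^1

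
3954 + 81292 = 85246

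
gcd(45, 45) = 45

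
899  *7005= 6297495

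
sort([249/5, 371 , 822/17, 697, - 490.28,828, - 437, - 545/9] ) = [ - 490.28, - 437, -545/9, 822/17,  249/5,371, 697,828]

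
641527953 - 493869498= 147658455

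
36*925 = 33300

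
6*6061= 36366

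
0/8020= 0 =0.00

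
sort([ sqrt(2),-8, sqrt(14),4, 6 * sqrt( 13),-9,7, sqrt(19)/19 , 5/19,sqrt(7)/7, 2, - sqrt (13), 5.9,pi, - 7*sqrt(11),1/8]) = [-7*sqrt(11 ), - 9,-8, - sqrt( 13),1/8, sqrt(19) /19,5/19, sqrt(7)/7,sqrt( 2 ), 2,pi, sqrt(14 ),4, 5.9, 7, 6* sqrt(13) ] 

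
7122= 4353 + 2769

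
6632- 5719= 913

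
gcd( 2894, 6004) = 2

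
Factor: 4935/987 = 5 = 5^1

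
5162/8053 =5162/8053 = 0.64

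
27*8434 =227718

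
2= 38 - 36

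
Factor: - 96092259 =-3^1*32030753^1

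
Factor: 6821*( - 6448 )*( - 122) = 2^5 * 13^1*19^1*31^1*61^1*359^1 = 5365780576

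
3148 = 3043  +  105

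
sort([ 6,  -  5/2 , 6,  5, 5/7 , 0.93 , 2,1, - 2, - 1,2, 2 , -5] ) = [ - 5,  -  5/2, - 2, - 1 , 5/7,0.93 , 1,  2,2 , 2 , 5, 6, 6] 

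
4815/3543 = 1 + 424/1181 = 1.36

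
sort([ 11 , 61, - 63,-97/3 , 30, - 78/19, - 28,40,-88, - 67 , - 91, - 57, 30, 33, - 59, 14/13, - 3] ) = [-91, - 88, - 67, - 63, -59, - 57,-97/3, - 28,  -  78/19, - 3 , 14/13 , 11,  30, 30,  33, 40, 61]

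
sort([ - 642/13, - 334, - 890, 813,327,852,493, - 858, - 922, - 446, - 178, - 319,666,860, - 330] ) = [ - 922, - 890,- 858, - 446, - 334,-330, - 319, - 178, - 642/13,327, 493,666,813,852,860 ] 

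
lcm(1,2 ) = 2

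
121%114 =7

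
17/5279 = 17/5279= 0.00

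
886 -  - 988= 1874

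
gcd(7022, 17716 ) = 2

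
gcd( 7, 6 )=1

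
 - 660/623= - 2 + 586/623 = - 1.06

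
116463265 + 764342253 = 880805518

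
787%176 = 83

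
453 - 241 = 212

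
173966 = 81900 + 92066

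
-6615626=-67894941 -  - 61279315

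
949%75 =49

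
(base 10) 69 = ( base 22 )33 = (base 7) 126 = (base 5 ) 234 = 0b1000101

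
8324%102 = 62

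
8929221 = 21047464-12118243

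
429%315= 114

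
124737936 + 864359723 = 989097659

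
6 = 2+4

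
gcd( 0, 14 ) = 14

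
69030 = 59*1170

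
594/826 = 297/413=0.72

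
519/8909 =519/8909= 0.06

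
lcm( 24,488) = 1464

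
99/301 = 99/301 = 0.33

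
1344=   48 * 28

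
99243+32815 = 132058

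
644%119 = 49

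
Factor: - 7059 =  - 3^1*13^1*181^1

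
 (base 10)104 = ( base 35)2y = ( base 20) 54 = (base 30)3E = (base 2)1101000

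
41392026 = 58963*702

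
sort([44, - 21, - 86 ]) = [-86, - 21,44 ] 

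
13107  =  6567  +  6540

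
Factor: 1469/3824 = 2^( - 4) * 13^1*113^1*239^(-1)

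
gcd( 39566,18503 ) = 1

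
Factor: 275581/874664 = 2^( - 3)*7^ (  -  1)*15619^( - 1 )* 275581^1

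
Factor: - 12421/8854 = -2^( - 1) * 19^(  -  1) * 233^ ( - 1) * 12421^1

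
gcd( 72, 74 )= 2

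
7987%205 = 197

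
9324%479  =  223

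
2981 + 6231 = 9212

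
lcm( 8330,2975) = 41650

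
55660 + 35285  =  90945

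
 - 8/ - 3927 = 8/3927 = 0.00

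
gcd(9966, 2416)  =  302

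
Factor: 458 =2^1*229^1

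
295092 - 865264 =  - 570172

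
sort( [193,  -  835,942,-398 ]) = [ - 835, - 398,  193,942]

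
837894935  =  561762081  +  276132854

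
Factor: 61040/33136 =35/19= 5^1*7^1*19^( - 1 )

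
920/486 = 1 + 217/243  =  1.89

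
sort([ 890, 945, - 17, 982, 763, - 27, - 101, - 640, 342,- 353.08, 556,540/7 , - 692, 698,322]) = [ - 692, - 640, - 353.08,  -  101, - 27, - 17,540/7, 322,  342, 556, 698,763, 890,945,982 ]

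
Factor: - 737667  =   - 3^4*7^1*1301^1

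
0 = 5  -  5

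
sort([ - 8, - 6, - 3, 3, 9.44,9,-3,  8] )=[ - 8, - 6, - 3, - 3, 3, 8,9, 9.44 ] 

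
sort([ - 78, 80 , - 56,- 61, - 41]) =[ - 78,  -  61, - 56, - 41,  80]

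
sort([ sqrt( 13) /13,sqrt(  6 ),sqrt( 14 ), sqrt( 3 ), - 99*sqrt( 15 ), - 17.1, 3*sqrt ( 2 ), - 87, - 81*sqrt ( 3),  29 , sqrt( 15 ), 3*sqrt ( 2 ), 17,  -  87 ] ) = [ - 99*sqrt(15 ) , -81*sqrt( 3 ), - 87, - 87, - 17.1,sqrt( 13 )/13,sqrt( 3), sqrt( 6 ), sqrt( 14 ), sqrt( 15),3*sqrt(2 ), 3 * sqrt (2 ), 17,29]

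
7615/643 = 7615/643 = 11.84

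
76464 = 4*19116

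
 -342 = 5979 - 6321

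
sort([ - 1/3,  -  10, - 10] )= [-10,-10, - 1/3 ] 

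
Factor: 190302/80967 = 2^1* 7^1*23^1 * 137^( - 1) = 322/137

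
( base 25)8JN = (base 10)5498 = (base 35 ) 4h3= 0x157a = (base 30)638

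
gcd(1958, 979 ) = 979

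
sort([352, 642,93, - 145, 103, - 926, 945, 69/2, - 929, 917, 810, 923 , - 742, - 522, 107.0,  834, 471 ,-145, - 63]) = [ - 929 , - 926, - 742, - 522, - 145, - 145, - 63,69/2, 93, 103 , 107.0, 352, 471,  642, 810,834, 917, 923, 945]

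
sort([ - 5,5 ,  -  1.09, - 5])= [ - 5,-5, - 1.09, 5 ] 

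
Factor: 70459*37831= 37831^1*70459^1 =2665534429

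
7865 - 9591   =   - 1726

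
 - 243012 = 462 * ( - 526)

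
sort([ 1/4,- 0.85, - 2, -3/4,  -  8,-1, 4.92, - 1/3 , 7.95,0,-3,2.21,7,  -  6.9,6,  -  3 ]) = [-8, - 6.9, - 3,  -  3, - 2, - 1, - 0.85,-3/4, - 1/3,0, 1/4, 2.21, 4.92, 6,7,7.95]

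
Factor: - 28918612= -2^2*41^1*176333^1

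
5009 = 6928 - 1919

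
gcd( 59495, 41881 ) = 1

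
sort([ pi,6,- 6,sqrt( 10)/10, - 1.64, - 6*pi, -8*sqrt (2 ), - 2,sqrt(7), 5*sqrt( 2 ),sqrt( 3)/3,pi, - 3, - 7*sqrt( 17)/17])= [ - 6 * pi,  -  8*sqrt(2),- 6, - 3, - 2, - 7*sqrt( 17 )/17,- 1.64, sqrt(10 )/10,sqrt( 3 )/3,sqrt(7),pi,pi , 6, 5*sqrt(2)]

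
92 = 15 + 77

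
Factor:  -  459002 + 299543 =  - 3^1* 23^1*2311^1=- 159459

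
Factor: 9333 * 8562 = 2^1*3^3*17^1 *61^1 * 1427^1 = 79909146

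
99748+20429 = 120177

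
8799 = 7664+1135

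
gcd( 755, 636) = 1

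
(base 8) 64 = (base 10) 52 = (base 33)1j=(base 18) 2G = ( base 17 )31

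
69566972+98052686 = 167619658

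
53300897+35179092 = 88479989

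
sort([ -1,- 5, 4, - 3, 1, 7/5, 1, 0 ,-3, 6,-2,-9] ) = [ - 9, - 5,-3, -3,-2, - 1, 0,1, 1,  7/5 , 4, 6]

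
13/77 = 13/77 = 0.17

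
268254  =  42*6387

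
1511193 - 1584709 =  - 73516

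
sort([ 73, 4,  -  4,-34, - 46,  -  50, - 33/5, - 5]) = [ - 50, - 46, - 34 , -33/5, - 5,-4, 4, 73 ] 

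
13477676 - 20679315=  - 7201639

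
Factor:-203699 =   -  19^1*71^1*151^1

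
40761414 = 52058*783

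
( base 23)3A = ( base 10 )79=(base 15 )54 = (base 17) 4B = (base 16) 4F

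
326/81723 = 326/81723= 0.00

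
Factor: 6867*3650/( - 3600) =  -55699/8 = -2^( - 3 )*7^1*73^1*109^1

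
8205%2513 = 666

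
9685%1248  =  949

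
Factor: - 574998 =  - 2^1*3^1*47^1*2039^1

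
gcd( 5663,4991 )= 7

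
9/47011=9/47011= 0.00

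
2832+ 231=3063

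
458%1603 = 458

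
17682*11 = 194502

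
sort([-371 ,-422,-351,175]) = [-422, - 371, - 351, 175 ] 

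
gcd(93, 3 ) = 3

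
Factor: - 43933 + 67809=23876 = 2^2*47^1*127^1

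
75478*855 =64533690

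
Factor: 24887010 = 2^1*3^1*5^1 * 197^1*4211^1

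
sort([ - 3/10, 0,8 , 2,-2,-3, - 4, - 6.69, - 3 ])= [-6.69, - 4,-3 ,-3 , - 2,-3/10,0,2,8] 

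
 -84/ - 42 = 2+0/1= 2.00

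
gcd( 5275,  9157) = 1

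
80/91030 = 8/9103  =  0.00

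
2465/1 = 2465 = 2465.00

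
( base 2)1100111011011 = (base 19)I67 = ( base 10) 6619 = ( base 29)7p7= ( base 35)5e4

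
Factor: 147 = 3^1*7^2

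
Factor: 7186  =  2^1 * 3593^1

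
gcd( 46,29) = 1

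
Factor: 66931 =66931^1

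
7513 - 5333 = 2180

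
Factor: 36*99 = 3564=2^2*3^4*11^1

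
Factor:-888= - 2^3*3^1*37^1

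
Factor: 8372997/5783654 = 2^(-1)*3^3*61^ ( - 1)  *  47407^(- 1)*310111^1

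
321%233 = 88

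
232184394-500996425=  - 268812031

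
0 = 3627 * 0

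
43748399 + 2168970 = 45917369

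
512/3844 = 128/961 = 0.13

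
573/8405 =573/8405=0.07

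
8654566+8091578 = 16746144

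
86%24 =14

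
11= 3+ 8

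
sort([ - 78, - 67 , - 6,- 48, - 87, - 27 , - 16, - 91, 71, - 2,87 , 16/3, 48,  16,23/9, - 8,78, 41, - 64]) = [ - 91,-87, - 78, - 67 ,-64, - 48, - 27,- 16,-8, - 6, - 2, 23/9,16/3, 16,41,48,71, 78, 87 ]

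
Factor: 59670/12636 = 85/18 = 2^( - 1) *3^( - 2)*  5^1  *17^1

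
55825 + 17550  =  73375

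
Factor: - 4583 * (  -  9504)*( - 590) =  - 25698530880= - 2^6*3^3*5^1 * 11^1*59^1*4583^1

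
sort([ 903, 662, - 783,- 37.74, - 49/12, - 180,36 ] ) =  [ - 783,- 180,-37.74, - 49/12,  36,662,903 ] 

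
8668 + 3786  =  12454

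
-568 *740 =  -420320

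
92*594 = 54648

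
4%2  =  0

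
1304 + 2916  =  4220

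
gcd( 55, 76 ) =1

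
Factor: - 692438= - 2^1 * 23^1*15053^1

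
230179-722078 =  - 491899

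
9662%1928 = 22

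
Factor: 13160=2^3*5^1*7^1*47^1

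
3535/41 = 3535/41=86.22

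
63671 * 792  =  50427432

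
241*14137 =3407017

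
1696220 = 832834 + 863386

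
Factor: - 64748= - 2^2 * 16187^1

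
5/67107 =5/67107 = 0.00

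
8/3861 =8/3861 = 0.00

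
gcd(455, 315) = 35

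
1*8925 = 8925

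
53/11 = 4 + 9/11 = 4.82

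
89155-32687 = 56468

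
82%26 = 4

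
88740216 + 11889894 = 100630110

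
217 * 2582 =560294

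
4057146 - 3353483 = 703663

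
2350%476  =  446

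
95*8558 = 813010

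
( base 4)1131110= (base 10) 5972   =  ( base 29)72r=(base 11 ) 453A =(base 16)1754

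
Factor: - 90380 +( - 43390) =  - 133770 = - 2^1*3^1 * 5^1 * 7^3*13^1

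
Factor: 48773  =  17^1*19^1*151^1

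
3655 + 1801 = 5456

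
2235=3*745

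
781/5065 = 781/5065 =0.15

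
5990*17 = 101830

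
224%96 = 32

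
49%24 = 1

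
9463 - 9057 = 406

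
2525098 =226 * 11173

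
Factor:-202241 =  - 13^1*47^1*331^1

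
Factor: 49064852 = 2^2*12266213^1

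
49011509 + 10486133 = 59497642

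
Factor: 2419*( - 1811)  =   - 4380809 = - 41^1*59^1*1811^1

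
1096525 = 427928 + 668597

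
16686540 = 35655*468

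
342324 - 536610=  - 194286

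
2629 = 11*239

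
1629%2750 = 1629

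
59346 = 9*6594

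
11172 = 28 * 399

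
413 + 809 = 1222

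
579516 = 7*82788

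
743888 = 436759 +307129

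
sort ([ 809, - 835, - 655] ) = [ - 835,  -  655,  809 ] 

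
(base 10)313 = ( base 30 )AD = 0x139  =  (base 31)A3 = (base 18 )H7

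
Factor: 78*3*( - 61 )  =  -2^1*3^2  *  13^1 * 61^1 = -  14274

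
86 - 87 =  - 1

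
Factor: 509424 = 2^4*3^1*10613^1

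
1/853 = 1/853 = 0.00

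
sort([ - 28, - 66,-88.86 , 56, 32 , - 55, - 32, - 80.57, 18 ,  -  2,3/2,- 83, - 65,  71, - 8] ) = [ - 88.86, - 83, - 80.57, - 66, - 65, - 55, - 32,  -  28, - 8 , - 2 , 3/2,  18, 32 , 56, 71] 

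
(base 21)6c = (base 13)A8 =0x8A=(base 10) 138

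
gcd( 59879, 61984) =1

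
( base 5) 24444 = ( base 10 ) 1874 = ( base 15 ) 84E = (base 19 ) 53c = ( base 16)752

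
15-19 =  - 4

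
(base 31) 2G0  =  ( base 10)2418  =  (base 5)34133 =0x972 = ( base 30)2KI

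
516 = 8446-7930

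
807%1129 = 807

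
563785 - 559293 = 4492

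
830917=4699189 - 3868272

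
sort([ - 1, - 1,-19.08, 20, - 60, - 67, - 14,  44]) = [  -  67,- 60,-19.08,-14, - 1, - 1 , 20,44] 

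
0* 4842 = 0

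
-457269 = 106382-563651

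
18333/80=229  +  13/80 = 229.16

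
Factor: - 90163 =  - 90163^1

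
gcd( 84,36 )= 12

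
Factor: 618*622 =384396 = 2^2*3^1*103^1*311^1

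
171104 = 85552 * 2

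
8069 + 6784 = 14853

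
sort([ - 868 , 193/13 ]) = [ - 868,193/13] 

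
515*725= 373375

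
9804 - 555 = 9249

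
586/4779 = 586/4779 = 0.12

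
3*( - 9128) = -27384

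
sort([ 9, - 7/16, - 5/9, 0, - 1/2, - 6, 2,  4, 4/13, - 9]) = [-9,-6, - 5/9, - 1/2, - 7/16,0, 4/13, 2, 4,9]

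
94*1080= 101520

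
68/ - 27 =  - 68/27 = - 2.52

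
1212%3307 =1212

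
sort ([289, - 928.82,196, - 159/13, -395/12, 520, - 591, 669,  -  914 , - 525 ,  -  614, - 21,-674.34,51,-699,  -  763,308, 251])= [  -  928.82,  -  914, - 763, - 699,  -  674.34, - 614,-591, - 525  ,  -  395/12, -21, - 159/13,51, 196,251,  289,  308,520 , 669]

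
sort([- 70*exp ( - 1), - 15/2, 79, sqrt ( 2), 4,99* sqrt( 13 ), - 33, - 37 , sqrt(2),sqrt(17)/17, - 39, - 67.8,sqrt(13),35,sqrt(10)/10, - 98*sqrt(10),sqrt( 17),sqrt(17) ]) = [ - 98 * sqrt( 10 ), - 67.8, - 39 , - 37,- 33, - 70*exp (-1), - 15/2,sqrt( 17)/17, sqrt( 10)/10,sqrt( 2), sqrt(2),sqrt( 13) , 4, sqrt (17 ), sqrt(17), 35, 79, 99 * sqrt(13)] 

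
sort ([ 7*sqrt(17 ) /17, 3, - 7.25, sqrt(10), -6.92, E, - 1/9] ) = [ - 7.25, - 6.92, - 1/9, 7 * sqrt ( 17) /17,E, 3 , sqrt( 10) ] 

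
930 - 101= 829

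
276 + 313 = 589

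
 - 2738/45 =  - 61 + 7/45 = - 60.84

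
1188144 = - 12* ( - 99012 ) 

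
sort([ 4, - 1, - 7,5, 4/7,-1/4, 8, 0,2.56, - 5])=[ - 7, - 5 ,-1, - 1/4, 0, 4/7, 2.56 , 4, 5, 8] 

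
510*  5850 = 2983500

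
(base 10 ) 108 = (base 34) 36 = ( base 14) 7A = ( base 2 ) 1101100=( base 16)6C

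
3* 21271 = 63813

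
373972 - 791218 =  - 417246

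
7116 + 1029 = 8145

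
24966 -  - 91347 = 116313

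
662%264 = 134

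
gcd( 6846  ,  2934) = 978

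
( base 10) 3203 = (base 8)6203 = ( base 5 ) 100303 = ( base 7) 12224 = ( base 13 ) 15C5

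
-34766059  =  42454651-77220710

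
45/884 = 45/884 = 0.05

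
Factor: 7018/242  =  29^1= 29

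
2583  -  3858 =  - 1275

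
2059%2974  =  2059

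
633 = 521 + 112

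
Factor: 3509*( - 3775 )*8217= - 3^2*5^2*11^3*29^1*83^1*151^1 = -108846285075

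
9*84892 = 764028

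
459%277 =182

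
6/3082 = 3/1541=0.00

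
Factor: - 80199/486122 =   -  11457/69446 = -2^( - 1 )*3^2* 13^ (-1)*19^1*67^1*2671^(-1)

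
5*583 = 2915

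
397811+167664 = 565475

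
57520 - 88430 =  - 30910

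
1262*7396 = 9333752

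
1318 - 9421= - 8103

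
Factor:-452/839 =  -2^2*113^1 * 839^( - 1 )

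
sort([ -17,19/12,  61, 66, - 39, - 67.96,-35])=[ - 67.96 , - 39,-35, -17, 19/12, 61, 66]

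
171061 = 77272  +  93789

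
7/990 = 7/990  =  0.01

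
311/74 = 311/74 = 4.20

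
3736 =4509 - 773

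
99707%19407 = 2672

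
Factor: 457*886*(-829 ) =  - 335663758  =  - 2^1*443^1 * 457^1*829^1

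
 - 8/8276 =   -  1+2067/2069= -0.00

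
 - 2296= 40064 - 42360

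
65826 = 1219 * 54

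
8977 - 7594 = 1383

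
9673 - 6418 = 3255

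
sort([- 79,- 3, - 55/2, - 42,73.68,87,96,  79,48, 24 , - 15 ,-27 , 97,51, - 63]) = [ - 79, - 63, - 42, -55/2 ,-27, -15, - 3,24,48,51, 73.68,79  ,  87,96,97]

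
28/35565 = 28/35565 = 0.00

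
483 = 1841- 1358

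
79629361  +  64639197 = 144268558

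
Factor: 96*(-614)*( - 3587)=2^6*3^1*17^1 * 211^1*307^1 = 211432128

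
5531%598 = 149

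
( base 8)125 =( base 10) 85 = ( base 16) 55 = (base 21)41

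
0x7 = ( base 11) 7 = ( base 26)7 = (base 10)7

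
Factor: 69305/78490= 2^( - 1)*47^( - 1)* 83^1 = 83/94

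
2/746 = 1/373=0.00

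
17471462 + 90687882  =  108159344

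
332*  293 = 97276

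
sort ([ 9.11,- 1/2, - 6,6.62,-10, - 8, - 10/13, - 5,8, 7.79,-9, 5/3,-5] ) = [ - 10, - 9, -8, - 6, - 5,-5, - 10/13,-1/2 , 5/3,6.62, 7.79,8, 9.11 ] 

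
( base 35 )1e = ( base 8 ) 61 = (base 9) 54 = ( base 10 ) 49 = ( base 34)1f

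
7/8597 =7/8597 = 0.00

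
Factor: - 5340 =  - 2^2*3^1*5^1*89^1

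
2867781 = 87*32963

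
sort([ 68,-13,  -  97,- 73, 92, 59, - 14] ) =[ - 97, - 73, - 14, - 13,59,68,92] 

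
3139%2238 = 901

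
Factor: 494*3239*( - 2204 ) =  - 2^3*13^1 *19^2*29^1*41^1*79^1 = - 3526545464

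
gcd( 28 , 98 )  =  14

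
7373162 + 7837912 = 15211074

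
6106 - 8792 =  - 2686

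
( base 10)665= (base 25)11F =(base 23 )15L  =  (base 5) 10130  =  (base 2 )1010011001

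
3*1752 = 5256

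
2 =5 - 3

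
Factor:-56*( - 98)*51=279888 = 2^4*3^1*7^3*17^1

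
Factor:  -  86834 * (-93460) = 2^3 * 5^1 * 11^1*3947^1 * 4673^1 =8115505640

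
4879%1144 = 303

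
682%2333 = 682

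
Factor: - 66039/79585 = - 3^1*5^( - 1 )*11^( - 1)*1447^( - 1)*22013^1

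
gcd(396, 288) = 36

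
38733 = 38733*1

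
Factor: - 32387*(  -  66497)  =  29^1*139^1*233^1*2293^1 = 2153638339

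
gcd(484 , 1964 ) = 4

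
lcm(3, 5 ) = 15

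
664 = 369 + 295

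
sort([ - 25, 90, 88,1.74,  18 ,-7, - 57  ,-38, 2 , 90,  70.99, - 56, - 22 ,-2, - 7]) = [-57, - 56,-38 ,-25,- 22, - 7, - 7,-2, 1.74 , 2 , 18,70.99, 88,90,90]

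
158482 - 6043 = 152439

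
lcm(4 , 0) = 0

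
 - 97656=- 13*7512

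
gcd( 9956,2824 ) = 4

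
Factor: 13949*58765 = 5^1*7^1*13^1*23^1*29^1*37^1*73^1 = 819712985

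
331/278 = 331/278=1.19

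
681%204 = 69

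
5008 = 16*313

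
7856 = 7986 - 130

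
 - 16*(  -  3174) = 50784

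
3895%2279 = 1616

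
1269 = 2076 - 807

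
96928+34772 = 131700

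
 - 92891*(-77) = 7152607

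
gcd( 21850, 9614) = 874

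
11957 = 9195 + 2762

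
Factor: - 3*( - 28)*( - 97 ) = -8148 =-  2^2*3^1*7^1 *97^1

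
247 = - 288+535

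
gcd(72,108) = 36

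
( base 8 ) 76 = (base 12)52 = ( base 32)1u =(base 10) 62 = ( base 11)57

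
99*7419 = 734481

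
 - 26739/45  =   - 2971/5 = -594.20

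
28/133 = 4/19 = 0.21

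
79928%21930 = 14138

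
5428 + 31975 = 37403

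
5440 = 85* 64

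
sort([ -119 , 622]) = [ - 119,622] 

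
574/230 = 287/115 = 2.50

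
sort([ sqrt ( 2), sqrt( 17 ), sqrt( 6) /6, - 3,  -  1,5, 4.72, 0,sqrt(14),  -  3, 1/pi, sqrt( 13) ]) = [ - 3, - 3, - 1 , 0,  1/pi, sqrt( 6 )/6,sqrt ( 2), sqrt( 13),sqrt( 14), sqrt(17) , 4.72, 5 ]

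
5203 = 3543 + 1660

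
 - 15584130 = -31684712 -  - 16100582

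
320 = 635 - 315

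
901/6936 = 53/408 = 0.13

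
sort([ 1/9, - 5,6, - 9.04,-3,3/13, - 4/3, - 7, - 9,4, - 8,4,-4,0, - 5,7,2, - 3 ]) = [ - 9.04,-9, -8, - 7, - 5, - 5 ,- 4,-3, - 3,  -  4/3,0,1/9,3/13,2,  4, 4,6, 7]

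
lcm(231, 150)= 11550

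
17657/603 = 29 + 170/603= 29.28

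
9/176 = 9/176=0.05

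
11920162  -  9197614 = 2722548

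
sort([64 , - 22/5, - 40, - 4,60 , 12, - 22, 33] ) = [ - 40 , - 22, - 22/5,-4,12,33,60, 64]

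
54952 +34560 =89512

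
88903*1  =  88903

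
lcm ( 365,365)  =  365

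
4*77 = 308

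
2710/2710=1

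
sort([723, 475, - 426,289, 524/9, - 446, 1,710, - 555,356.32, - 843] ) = [ - 843, - 555, - 446, - 426,  1 , 524/9,289,356.32, 475,  710 , 723 ] 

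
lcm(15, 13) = 195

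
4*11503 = 46012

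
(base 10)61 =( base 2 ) 111101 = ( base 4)331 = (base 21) 2j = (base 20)31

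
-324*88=-28512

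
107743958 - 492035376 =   -  384291418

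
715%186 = 157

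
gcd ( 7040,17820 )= 220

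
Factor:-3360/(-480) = 7  =  7^1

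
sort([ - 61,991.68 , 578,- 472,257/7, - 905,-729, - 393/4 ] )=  [ - 905, - 729, -472,-393/4, - 61, 257/7, 578  ,  991.68]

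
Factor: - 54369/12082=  - 9/2 = -  2^( - 1)*3^2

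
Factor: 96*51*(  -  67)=-328032 =- 2^5 * 3^2*17^1*67^1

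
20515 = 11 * 1865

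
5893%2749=395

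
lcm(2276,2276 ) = 2276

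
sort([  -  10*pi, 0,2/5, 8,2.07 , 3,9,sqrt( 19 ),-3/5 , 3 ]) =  [ - 10*pi, - 3/5, 0,2/5, 2.07,3,  3,sqrt( 19),8, 9 ] 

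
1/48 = 1/48 = 0.02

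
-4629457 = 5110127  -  9739584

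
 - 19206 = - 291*66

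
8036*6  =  48216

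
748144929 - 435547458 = 312597471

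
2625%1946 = 679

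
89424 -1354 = 88070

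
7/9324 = 1/1332  =  0.00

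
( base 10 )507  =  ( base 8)773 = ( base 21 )133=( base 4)13323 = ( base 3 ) 200210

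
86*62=5332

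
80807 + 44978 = 125785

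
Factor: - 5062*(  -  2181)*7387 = 81554119914 = 2^1 * 3^1 * 83^1 * 89^1*727^1*2531^1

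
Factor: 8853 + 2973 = 11826 = 2^1*3^4*73^1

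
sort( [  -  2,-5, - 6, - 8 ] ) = [ - 8, - 6,-5,  -  2 ] 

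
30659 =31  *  989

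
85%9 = 4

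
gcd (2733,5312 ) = 1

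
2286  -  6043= - 3757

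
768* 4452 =3419136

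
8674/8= 1084 + 1/4= 1084.25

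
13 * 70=910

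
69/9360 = 23/3120= 0.01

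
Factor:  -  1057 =  -  7^1*151^1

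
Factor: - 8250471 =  - 3^3*29^1*41^1* 257^1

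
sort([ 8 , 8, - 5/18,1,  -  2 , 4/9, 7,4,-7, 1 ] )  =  [ - 7, - 2 , - 5/18,  4/9,1,1,4 , 7,8, 8] 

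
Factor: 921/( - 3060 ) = -2^( - 2 )*3^ ( - 1)*5^( - 1) * 17^( - 1 )*307^1 =- 307/1020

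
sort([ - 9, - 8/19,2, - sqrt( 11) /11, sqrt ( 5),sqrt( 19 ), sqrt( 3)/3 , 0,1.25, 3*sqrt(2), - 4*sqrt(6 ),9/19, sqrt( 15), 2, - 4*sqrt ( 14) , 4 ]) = [ - 4*sqrt(14), - 4 * sqrt( 6 ), - 9, - 8/19, - sqrt ( 11 )/11,0, 9/19, sqrt(3 )/3,1.25, 2, 2, sqrt( 5),sqrt(15), 4, 3 *sqrt(2),sqrt(19 )]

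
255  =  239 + 16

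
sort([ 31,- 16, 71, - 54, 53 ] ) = [ - 54, -16,31,53, 71 ]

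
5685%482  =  383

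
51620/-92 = - 562 + 21/23  =  -561.09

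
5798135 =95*61033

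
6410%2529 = 1352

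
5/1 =5 =5.00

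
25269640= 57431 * 440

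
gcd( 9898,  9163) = 49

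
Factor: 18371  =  18371^1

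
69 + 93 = 162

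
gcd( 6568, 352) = 8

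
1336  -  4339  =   - 3003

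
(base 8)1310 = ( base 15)327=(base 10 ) 712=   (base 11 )598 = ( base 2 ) 1011001000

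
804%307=190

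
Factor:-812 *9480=-7697760= - 2^5*3^1*5^1*7^1 *29^1*79^1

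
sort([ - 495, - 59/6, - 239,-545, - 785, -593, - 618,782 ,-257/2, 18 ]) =[ - 785, - 618 , - 593, - 545, - 495, - 239 , - 257/2, - 59/6, 18, 782 ] 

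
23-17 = 6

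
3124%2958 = 166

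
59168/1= 59168 = 59168.00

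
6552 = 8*819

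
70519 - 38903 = 31616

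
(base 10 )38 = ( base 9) 42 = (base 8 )46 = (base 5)123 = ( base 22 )1g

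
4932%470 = 232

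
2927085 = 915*3199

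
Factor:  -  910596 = -2^2*3^1*75883^1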